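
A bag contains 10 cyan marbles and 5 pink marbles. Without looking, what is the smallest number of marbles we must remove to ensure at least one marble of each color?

11

The hardest color to obtain is pink: we could draw every other marble first — 15 − 5 = 10 marbles — without a single pink one.
The next draw must be pink, so 10 + 1 = 11.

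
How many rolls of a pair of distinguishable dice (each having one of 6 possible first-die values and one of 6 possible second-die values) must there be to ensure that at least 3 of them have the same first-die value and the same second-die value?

There are 6 × 6 = 36 (first-die value, second-die value) combinations acting as pigeonholes.
With 36 × 2 = 72 rolls of a pair of distinguishable dice we could place exactly 2 in each, with no (first-die value, second-die value) pair reaching 3.
One more forces some (first-die value, second-die value) pair to hold 3, so 72 + 1 = 73.

73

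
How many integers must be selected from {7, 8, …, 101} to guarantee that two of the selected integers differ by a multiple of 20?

21

Group the integers by remainder mod 20; there are 20 residue classes, each nonempty in this range.
Choosing one from each class (20 integers) avoids any shared remainder.
One more choice must repeat a class, so two differ by a multiple of 20. Hence 20 + 1 = 21.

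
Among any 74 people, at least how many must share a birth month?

7

The 74 people fall into 12 months of the year.
If each of the 12 months of the year held at most 6, the total would be at most 12 × 6 = 72 < 74, a contradiction.
So at least one holds ⌈74/12⌉ = 7.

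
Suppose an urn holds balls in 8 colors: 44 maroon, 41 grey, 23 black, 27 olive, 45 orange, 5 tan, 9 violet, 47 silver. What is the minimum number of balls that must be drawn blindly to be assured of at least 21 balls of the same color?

135

Treat the 8 colors as pigeonholes.
In the worst case we take at most 20 of each color, but all 5 tan and all 9 violet (fewer than 20), giving 20 + 20 + 20 + 20 + 20 + 5 + 9 + 20 = 134.
One more ball then forces some color to 21, so 134 + 1 = 135.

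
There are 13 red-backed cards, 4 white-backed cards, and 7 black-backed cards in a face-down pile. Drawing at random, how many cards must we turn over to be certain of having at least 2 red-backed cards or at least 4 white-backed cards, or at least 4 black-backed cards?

The worst case stops just short of every target: 1 red-backed, 3 white-backed, 3 black-backed — 1 + 3 + 3 = 7 cards.
One more card must push some back color to its target, so 7 + 1 = 8.

8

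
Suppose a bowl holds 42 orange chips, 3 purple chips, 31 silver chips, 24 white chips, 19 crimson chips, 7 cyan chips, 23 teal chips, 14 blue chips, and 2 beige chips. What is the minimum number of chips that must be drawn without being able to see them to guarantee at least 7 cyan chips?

The worst case draws every non-cyan chip first: 42 + 3 + 31 + 24 + 19 + 23 + 14 + 2 = 158.
The next 7 draws are then forced to be cyan, giving 158 + 7 = 165.

165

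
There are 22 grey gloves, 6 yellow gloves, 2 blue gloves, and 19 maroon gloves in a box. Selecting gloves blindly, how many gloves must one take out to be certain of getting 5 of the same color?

In the worst case we take at most 4 of each color, but all 2 blue (fewer than 4), giving 4 + 4 + 2 + 4 = 14.
One more glove then forces some color to 5, so 14 + 1 = 15.

15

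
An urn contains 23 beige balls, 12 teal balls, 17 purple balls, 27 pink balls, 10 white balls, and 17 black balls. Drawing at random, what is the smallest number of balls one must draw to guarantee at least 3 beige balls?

To avoid beige balls as long as possible, exhaust the other 5 colors first.
The worst case draws every non-beige ball first: 12 + 17 + 27 + 10 + 17 = 83.
The next 3 draws are then forced to be beige, giving 83 + 3 = 86.

86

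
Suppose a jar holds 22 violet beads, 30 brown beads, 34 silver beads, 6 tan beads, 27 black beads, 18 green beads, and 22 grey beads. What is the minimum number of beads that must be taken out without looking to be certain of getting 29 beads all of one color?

152

In the worst case we take at most 28 of each color, but all 22 violet, all 6 tan, all 27 black, all 18 green, and all 22 grey (fewer than 28), giving 22 + 28 + 28 + 6 + 27 + 18 + 22 = 151.
One more bead then forces some color to 29, so 151 + 1 = 152.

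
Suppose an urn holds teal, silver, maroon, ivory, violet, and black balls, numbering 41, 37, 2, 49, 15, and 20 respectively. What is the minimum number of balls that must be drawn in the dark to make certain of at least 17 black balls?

161

The worst case draws every non-black ball first: 41 + 37 + 2 + 49 + 15 = 144.
The next 17 draws are then forced to be black, giving 144 + 17 = 161.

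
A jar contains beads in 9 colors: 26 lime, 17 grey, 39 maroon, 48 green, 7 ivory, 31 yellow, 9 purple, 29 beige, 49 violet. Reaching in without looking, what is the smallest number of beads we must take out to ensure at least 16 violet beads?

222

To avoid violet beads as long as possible, exhaust the other 8 colors first.
The worst case draws every non-violet bead first: 26 + 17 + 39 + 48 + 7 + 31 + 9 + 29 = 206.
The next 16 draws are then forced to be violet, giving 206 + 16 = 222.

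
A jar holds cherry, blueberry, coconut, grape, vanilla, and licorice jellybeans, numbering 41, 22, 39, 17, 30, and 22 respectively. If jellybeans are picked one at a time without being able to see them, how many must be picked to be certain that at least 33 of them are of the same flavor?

156

Treat the 6 flavors as pigeonholes.
In the worst case we take at most 32 of each flavor, but all 22 blueberry, all 17 grape, all 30 vanilla, and all 22 licorice (fewer than 32), giving 32 + 22 + 32 + 17 + 30 + 22 = 155.
One more jellybean then forces some flavor to 33, so 155 + 1 = 156.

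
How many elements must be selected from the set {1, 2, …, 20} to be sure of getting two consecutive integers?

Partition {1, …, 20} into 10 pairs: {1,2}, {3,4}, …, {19,20}.
Choosing 10 integers — say the 10 even numbers 2, 4, …, 20 — takes one from each pair and avoids the property.
Choosing 11 forces two into the same pair by pigeonhole, and those are consecutive. So 11.

11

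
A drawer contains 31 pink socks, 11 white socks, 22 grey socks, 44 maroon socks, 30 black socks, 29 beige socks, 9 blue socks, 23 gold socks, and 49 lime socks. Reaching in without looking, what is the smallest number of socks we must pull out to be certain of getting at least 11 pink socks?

The worst case draws every non-pink sock first: 11 + 22 + 44 + 30 + 29 + 9 + 23 + 49 = 217.
The next 11 draws are then forced to be pink, giving 217 + 11 = 228.

228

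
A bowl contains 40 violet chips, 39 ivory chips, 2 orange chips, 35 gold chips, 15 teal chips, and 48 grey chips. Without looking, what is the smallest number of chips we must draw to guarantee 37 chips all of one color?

161

In the worst case we take at most 36 of each color, but all 2 orange, all 35 gold, and all 15 teal (fewer than 36), giving 36 + 36 + 2 + 35 + 15 + 36 = 160.
One more chip then forces some color to 37, so 160 + 1 = 161.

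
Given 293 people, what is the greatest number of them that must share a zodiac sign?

There are 12 zodiac signs, which serve as the pigeonholes.
If each of the 12 zodiac signs held at most 24, the total would be at most 12 × 24 = 288 < 293, a contradiction.
So at least one holds ⌈293/12⌉ = 25.

25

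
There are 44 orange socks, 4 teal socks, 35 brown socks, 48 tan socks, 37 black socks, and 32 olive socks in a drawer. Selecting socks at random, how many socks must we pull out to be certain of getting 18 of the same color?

Treat the 6 colors as pigeonholes.
In the worst case we take at most 17 of each color, but all 4 teal (fewer than 17), giving 17 + 4 + 17 + 17 + 17 + 17 = 89.
One more sock then forces some color to 18, so 89 + 1 = 90.

90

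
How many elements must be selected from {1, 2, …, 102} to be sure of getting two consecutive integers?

52

Partition {1, …, 102} into 51 pairs: {1,2}, {3,4}, …, {101,102}.
Choosing 51 integers — say the 51 even numbers 2, 4, …, 102 — takes one from each pair and avoids the property.
Choosing 52 forces two into the same pair by pigeonhole, and those are consecutive. So 52.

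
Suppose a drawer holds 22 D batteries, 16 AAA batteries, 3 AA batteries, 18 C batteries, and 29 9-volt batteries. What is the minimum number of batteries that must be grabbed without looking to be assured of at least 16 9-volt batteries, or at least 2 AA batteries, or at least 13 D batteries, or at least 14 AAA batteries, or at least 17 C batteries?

The worst case stops just short of every target: 12 D, 13 AAA, 1 AA, 16 C, 15 9-volt — 12 + 13 + 1 + 16 + 15 = 57 batteries.
One more battery must push some type to its target, so 57 + 1 = 58.

58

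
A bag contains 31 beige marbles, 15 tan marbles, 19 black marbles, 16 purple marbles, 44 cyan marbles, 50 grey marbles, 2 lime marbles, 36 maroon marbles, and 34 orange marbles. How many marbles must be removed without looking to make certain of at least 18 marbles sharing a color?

136

Treat the 9 colors as pigeonholes.
In the worst case we take at most 17 of each color, but all 15 tan, all 16 purple, and all 2 lime (fewer than 17), giving 17 + 15 + 17 + 16 + 17 + 17 + 2 + 17 + 17 = 135.
One more marble then forces some color to 18, so 135 + 1 = 136.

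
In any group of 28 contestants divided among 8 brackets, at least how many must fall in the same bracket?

If each of the 8 brackets held at most 3, the total would be at most 8 × 3 = 24 < 28, a contradiction.
So at least one holds ⌈28/8⌉ = 4.

4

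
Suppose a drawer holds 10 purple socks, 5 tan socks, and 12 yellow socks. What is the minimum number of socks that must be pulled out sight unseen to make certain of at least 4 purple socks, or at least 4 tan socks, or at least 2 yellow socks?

Each of the 3 colors has its own threshold; avoid all of them simultaneously.
The worst case stops just short of every target: 3 purple, 3 tan, 1 yellow — 3 + 3 + 1 = 7 socks.
One more sock must push some color to its target, so 7 + 1 = 8.

8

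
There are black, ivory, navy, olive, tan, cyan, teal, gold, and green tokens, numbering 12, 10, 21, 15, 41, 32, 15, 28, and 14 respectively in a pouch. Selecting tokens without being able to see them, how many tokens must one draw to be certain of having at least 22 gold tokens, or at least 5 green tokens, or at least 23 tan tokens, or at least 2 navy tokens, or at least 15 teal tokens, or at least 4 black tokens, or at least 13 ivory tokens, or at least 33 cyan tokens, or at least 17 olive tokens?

123

Each of the 9 colors has its own threshold; avoid all of them simultaneously.
The worst case stops just short of every target: 3 black, all 10 ivory, 1 navy, all 15 olive, 22 tan, 32 cyan, 14 teal, 21 gold, 4 green — 3 + 10 + 1 + 15 + 22 + 32 + 14 + 21 + 4 = 122 tokens.
One more token must push some color to its target, so 122 + 1 = 123.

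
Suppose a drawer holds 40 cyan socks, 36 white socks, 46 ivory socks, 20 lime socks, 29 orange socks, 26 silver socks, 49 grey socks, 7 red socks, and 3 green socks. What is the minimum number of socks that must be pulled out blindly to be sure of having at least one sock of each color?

The hardest color to obtain is green: we could draw every other sock first — 256 − 3 = 253 socks — without a single green one.
The next draw must be green, so 253 + 1 = 254.

254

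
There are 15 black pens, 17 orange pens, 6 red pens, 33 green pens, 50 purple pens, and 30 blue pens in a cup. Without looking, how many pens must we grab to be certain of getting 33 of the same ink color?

133

Treat the 6 ink colors as pigeonholes.
In the worst case we take at most 32 of each ink color, but all 15 black, all 17 orange, all 6 red, and all 30 blue (fewer than 32), giving 15 + 17 + 6 + 32 + 32 + 30 = 132.
One more pen then forces some ink color to 33, so 132 + 1 = 133.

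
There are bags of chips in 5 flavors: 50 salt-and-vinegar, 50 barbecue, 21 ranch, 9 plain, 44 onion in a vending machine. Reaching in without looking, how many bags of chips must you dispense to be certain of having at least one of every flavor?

The hardest flavor to obtain is plain: we could draw every other bag of chips first — 174 − 9 = 165 bags of chips — without a single plain one.
The next draw must be plain, so 165 + 1 = 166.

166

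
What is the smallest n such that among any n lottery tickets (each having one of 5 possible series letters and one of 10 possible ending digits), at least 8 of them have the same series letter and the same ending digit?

There are 5 × 10 = 50 (series letter, ending digit) combinations acting as pigeonholes.
With 50 × 7 = 350 lottery tickets we could place exactly 7 in each, with no (series letter, ending digit) pair reaching 8.
One more forces some (series letter, ending digit) pair to hold 8, so 350 + 1 = 351.

351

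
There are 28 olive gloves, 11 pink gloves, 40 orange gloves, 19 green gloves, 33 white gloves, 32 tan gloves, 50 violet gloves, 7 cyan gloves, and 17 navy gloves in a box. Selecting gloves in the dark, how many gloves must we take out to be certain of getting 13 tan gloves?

The worst case draws every non-tan glove first: 28 + 11 + 40 + 19 + 33 + 50 + 7 + 17 = 205.
The next 13 draws are then forced to be tan, giving 205 + 13 = 218.

218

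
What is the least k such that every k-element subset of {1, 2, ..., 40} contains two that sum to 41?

Partition {1, …, 40} into 20 pairs: {1,40}, {2,39}, …, {20,21}.
Choosing 20 integers — say the integers 1 through 20 — takes one from each pair and avoids the property.
Choosing 21 forces two into the same pair by pigeonhole, and those sum to 41. So 21.

21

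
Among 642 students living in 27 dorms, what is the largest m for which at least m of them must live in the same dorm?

The 642 students fall into 27 dorms.
If each of the 27 dorms held at most 23, the total would be at most 27 × 23 = 621 < 642, a contradiction.
So at least one holds ⌈642/27⌉ = 24.

24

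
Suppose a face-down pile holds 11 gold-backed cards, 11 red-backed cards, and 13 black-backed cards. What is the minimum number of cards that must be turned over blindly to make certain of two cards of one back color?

4

Treat the 3 back colors as pigeonholes.
The worst case takes 1 card of each back color without reaching 2 of any: 3 × 1 = 3.
The next card must bring some back color to 2, so 3 + 1 = 4.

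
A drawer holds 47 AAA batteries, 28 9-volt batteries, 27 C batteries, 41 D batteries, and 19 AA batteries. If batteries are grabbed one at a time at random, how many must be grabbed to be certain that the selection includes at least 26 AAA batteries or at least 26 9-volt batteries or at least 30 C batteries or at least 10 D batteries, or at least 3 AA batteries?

The worst case stops just short of every target: 25 AAA, 25 9-volt, all 27 C, 9 D, 2 AA — 25 + 25 + 27 + 9 + 2 = 88 batteries.
One more battery must push some type to its target, so 88 + 1 = 89.

89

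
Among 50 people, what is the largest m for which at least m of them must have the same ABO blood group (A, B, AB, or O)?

There are 4 ABO blood groups, which serve as the pigeonholes.
If each of the 4 ABO blood groups held at most 12, the total would be at most 4 × 12 = 48 < 50, a contradiction.
So at least one holds ⌈50/4⌉ = 13.

13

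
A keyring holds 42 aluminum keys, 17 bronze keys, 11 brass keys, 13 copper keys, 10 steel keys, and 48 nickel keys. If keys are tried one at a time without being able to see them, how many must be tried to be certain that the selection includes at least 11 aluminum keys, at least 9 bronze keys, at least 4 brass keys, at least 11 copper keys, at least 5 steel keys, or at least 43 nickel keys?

78

Each of the 6 types has its own threshold; avoid all of them simultaneously.
The worst case stops just short of every target: 10 aluminum, 8 bronze, 3 brass, 10 copper, 4 steel, 42 nickel — 10 + 8 + 3 + 10 + 4 + 42 = 77 keys.
One more key must push some type to its target, so 77 + 1 = 78.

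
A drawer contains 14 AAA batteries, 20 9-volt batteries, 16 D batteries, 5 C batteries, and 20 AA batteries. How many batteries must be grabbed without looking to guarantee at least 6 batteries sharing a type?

26

The worst case takes 5 batteries of each type without reaching 6 of any: 5 × 5 = 25.
The next battery must bring some type to 6, so 25 + 1 = 26.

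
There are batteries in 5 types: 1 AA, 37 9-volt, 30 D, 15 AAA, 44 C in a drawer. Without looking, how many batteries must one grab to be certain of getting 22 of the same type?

Treat the 5 types as pigeonholes.
In the worst case we take at most 21 of each type, but all 1 AA and all 15 AAA (fewer than 21), giving 1 + 21 + 21 + 15 + 21 = 79.
One more battery then forces some type to 22, so 79 + 1 = 80.

80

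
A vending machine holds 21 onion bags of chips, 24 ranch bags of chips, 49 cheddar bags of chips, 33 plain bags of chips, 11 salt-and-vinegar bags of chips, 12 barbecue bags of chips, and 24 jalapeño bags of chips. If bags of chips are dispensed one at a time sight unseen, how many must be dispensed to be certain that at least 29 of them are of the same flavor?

149

Treat the 7 flavors as pigeonholes.
In the worst case we take at most 28 of each flavor, but all 21 onion, all 24 ranch, all 11 salt-and-vinegar, all 12 barbecue, and all 24 jalapeño (fewer than 28), giving 21 + 24 + 28 + 28 + 11 + 12 + 24 = 148.
One more bag of chips then forces some flavor to 29, so 148 + 1 = 149.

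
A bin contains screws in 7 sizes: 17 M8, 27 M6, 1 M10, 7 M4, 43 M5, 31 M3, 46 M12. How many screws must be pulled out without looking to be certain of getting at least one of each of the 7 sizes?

172

The hardest size to obtain is M10: we could draw every other screw first — 172 − 1 = 171 screws — without a single M10 one.
The next draw must be M10, so 171 + 1 = 172.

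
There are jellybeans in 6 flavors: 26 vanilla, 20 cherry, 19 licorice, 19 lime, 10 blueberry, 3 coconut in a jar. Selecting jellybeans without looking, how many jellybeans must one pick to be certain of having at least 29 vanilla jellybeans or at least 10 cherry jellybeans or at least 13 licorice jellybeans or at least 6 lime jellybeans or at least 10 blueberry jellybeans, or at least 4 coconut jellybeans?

65

The worst case stops just short of every target: all 26 vanilla, 9 cherry, 12 licorice, 5 lime, 9 blueberry, 3 coconut — 26 + 9 + 12 + 5 + 9 + 3 = 64 jellybeans.
One more jellybean must push some flavor to its target, so 64 + 1 = 65.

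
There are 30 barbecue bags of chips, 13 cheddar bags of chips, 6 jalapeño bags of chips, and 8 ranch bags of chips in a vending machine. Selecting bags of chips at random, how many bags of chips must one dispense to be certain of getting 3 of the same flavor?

9

Treat the 4 flavors as pigeonholes.
The worst case takes 2 bags of chips of each flavor without reaching 3 of any: 4 × 2 = 8.
The next bag of chips must bring some flavor to 3, so 8 + 1 = 9.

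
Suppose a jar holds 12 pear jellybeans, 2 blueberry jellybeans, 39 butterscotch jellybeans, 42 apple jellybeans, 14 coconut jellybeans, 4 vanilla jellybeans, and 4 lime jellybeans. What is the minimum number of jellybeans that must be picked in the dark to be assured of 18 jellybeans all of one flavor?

71

In the worst case we take at most 17 of each flavor, but all 12 pear, all 2 blueberry, all 14 coconut, all 4 vanilla, and all 4 lime (fewer than 17), giving 12 + 2 + 17 + 17 + 14 + 4 + 4 = 70.
One more jellybean then forces some flavor to 18, so 70 + 1 = 71.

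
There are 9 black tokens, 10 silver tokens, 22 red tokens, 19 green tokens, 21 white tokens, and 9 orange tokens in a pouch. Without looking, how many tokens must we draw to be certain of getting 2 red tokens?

70

To avoid red tokens as long as possible, exhaust the other 5 colors first.
The worst case draws every non-red token first: 9 + 10 + 19 + 21 + 9 = 68.
The next 2 draws are then forced to be red, giving 68 + 2 = 70.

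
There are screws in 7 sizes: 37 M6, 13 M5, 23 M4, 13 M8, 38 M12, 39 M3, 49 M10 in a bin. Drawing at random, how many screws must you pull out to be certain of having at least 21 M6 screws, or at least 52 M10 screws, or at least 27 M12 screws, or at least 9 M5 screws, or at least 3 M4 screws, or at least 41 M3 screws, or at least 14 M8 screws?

The worst case stops just short of every target: 20 M6, 8 M5, 2 M4, 13 M8, 26 M12, all 39 M3, all 49 M10 — 20 + 8 + 2 + 13 + 26 + 39 + 49 = 157 screws.
One more screw must push some size to its target, so 157 + 1 = 158.

158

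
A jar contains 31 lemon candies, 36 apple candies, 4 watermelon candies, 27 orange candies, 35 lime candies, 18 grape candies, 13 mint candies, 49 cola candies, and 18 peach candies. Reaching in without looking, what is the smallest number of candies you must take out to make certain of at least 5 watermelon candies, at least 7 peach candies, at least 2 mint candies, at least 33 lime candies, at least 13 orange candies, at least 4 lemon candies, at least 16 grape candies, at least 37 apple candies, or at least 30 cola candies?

Each of the 9 flavors has its own threshold; avoid all of them simultaneously.
The worst case stops just short of every target: 3 lemon, 36 apple, 4 watermelon, 12 orange, 32 lime, 15 grape, 1 mint, 29 cola, 6 peach — 3 + 36 + 4 + 12 + 32 + 15 + 1 + 29 + 6 = 138 candies.
One more candy must push some flavor to its target, so 138 + 1 = 139.

139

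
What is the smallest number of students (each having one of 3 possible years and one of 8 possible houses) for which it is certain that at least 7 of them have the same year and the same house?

145

There are 3 × 8 = 24 (year, house) combinations acting as pigeonholes.
With 24 × 6 = 144 students we could place exactly 6 in each, with no (year, house) pair reaching 7.
One more forces some (year, house) pair to hold 7, so 144 + 1 = 145.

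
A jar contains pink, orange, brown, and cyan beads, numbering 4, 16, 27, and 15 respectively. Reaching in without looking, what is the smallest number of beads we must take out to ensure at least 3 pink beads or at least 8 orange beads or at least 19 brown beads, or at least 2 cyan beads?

Each of the 4 colors has its own threshold; avoid all of them simultaneously.
The worst case stops just short of every target: 2 pink, 7 orange, 18 brown, 1 cyan — 2 + 7 + 18 + 1 = 28 beads.
One more bead must push some color to its target, so 28 + 1 = 29.

29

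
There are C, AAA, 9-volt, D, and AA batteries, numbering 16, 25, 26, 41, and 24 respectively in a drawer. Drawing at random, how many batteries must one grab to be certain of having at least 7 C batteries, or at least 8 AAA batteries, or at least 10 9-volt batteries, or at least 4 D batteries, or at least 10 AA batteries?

The worst case stops just short of every target: 6 C, 7 AAA, 9 9-volt, 3 D, 9 AA — 6 + 7 + 9 + 3 + 9 = 34 batteries.
One more battery must push some type to its target, so 34 + 1 = 35.

35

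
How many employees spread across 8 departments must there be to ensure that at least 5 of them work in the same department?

There are 8 departments acting as pigeonholes.
With 8 × 4 = 32 employees we could place exactly 4 in each, with no class reaching 5.
One more forces some class to hold 5, so 32 + 1 = 33.

33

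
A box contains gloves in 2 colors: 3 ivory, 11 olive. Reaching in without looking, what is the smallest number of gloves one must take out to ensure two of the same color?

3

The worst case takes 1 glove of each color without reaching 2 of any: 2 × 1 = 2.
The next glove must bring some color to 2, so 2 + 1 = 3.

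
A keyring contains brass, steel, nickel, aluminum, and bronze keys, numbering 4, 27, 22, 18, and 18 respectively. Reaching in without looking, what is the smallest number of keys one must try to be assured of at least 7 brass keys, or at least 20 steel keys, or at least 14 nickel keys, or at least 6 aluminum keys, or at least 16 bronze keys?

57

The worst case stops just short of every target: all 4 brass, 19 steel, 13 nickel, 5 aluminum, 15 bronze — 4 + 19 + 13 + 5 + 15 = 56 keys.
One more key must push some type to its target, so 56 + 1 = 57.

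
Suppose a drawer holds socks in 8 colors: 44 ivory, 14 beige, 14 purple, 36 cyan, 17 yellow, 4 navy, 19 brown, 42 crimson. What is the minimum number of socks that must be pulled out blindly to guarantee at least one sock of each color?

187

The hardest color to obtain is navy: we could draw every other sock first — 190 − 4 = 186 socks — without a single navy one.
The next draw must be navy, so 186 + 1 = 187.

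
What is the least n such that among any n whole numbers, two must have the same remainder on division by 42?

Two integers differ by a multiple of 42 exactly when they share a remainder mod 42.
There are 42 residue classes mod 42, so 42 integers can all lie in distinct classes.
One more integer must repeat a residue, giving a difference divisible by 42. So n = 42 + 1 = 43.

43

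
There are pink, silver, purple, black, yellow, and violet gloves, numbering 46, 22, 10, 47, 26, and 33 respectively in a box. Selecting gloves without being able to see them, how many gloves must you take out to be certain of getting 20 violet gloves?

The worst case draws every non-violet glove first: 46 + 22 + 10 + 47 + 26 = 151.
The next 20 draws are then forced to be violet, giving 151 + 20 = 171.

171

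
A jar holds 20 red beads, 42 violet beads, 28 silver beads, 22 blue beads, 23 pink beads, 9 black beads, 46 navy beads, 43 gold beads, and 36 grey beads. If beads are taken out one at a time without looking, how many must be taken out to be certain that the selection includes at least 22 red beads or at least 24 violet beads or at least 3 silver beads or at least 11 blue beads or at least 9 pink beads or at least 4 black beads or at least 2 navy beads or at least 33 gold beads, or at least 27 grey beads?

Each of the 9 colors has its own threshold; avoid all of them simultaneously.
The worst case stops just short of every target: all 20 red, 23 violet, 2 silver, 10 blue, 8 pink, 3 black, 1 navy, 32 gold, 26 grey — 20 + 23 + 2 + 10 + 8 + 3 + 1 + 32 + 26 = 125 beads.
One more bead must push some color to its target, so 125 + 1 = 126.

126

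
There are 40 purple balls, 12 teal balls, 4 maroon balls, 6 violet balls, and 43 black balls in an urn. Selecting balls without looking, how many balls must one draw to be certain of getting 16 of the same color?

53

In the worst case we take at most 15 of each color, but all 12 teal, all 4 maroon, and all 6 violet (fewer than 15), giving 15 + 12 + 4 + 6 + 15 = 52.
One more ball then forces some color to 16, so 52 + 1 = 53.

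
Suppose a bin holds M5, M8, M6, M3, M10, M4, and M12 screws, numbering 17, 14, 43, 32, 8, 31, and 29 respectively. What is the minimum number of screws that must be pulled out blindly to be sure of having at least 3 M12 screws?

The worst case draws every non-M12 screw first: 17 + 14 + 43 + 32 + 8 + 31 = 145.
The next 3 draws are then forced to be M12, giving 145 + 3 = 148.

148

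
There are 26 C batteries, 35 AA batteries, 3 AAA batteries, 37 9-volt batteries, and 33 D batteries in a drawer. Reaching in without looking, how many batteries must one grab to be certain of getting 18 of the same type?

72

Treat the 5 types as pigeonholes.
In the worst case we take at most 17 of each type, but all 3 AAA (fewer than 17), giving 17 + 17 + 3 + 17 + 17 = 71.
One more battery then forces some type to 18, so 71 + 1 = 72.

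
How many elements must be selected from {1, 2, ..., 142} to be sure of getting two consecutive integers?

72

Partition {1, …, 142} into 71 pairs: {1,2}, {3,4}, …, {141,142}.
Choosing 71 integers — say the 71 even numbers 2, 4, …, 142 — takes one from each pair and avoids the property.
Choosing 72 forces two into the same pair by pigeonhole, and those are consecutive. So 72.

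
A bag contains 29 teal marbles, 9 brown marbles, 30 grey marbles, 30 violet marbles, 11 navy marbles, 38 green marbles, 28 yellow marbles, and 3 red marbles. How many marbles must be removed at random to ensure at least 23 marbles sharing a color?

134

Treat the 8 colors as pigeonholes.
In the worst case we take at most 22 of each color, but all 9 brown, all 11 navy, and all 3 red (fewer than 22), giving 22 + 9 + 22 + 22 + 11 + 22 + 22 + 3 = 133.
One more marble then forces some color to 23, so 133 + 1 = 134.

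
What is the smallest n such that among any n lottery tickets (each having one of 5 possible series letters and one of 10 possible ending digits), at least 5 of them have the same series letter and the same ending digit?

201

There are 5 × 10 = 50 (series letter, ending digit) combinations acting as pigeonholes.
With 50 × 4 = 200 lottery tickets we could place exactly 4 in each, with no (series letter, ending digit) pair reaching 5.
One more forces some (series letter, ending digit) pair to hold 5, so 200 + 1 = 201.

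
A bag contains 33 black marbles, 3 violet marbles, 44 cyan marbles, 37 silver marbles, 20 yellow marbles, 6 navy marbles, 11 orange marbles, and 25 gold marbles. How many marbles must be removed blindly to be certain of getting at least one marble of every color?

177

The hardest color to obtain is violet: we could draw every other marble first — 179 − 3 = 176 marbles — without a single violet one.
The next draw must be violet, so 176 + 1 = 177.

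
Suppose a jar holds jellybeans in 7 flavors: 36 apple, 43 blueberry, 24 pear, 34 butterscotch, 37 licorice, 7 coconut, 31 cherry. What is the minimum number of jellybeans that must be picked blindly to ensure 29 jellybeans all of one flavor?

In the worst case we take at most 28 of each flavor, but all 24 pear and all 7 coconut (fewer than 28), giving 28 + 28 + 24 + 28 + 28 + 7 + 28 = 171.
One more jellybean then forces some flavor to 29, so 171 + 1 = 172.

172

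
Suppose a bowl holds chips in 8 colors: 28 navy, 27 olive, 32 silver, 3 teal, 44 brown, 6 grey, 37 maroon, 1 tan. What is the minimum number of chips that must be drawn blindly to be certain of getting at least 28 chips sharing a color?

In the worst case we take at most 27 of each color, but all 3 teal, all 6 grey, and all 1 tan (fewer than 27), giving 27 + 27 + 27 + 3 + 27 + 6 + 27 + 1 = 145.
One more chip then forces some color to 28, so 145 + 1 = 146.

146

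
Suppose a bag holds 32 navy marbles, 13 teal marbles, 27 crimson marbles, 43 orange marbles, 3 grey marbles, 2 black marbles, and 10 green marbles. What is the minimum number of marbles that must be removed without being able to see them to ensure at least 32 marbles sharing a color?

118

In the worst case we take at most 31 of each color, but all 13 teal, all 27 crimson, all 3 grey, all 2 black, and all 10 green (fewer than 31), giving 31 + 13 + 27 + 31 + 3 + 2 + 10 = 117.
One more marble then forces some color to 32, so 117 + 1 = 118.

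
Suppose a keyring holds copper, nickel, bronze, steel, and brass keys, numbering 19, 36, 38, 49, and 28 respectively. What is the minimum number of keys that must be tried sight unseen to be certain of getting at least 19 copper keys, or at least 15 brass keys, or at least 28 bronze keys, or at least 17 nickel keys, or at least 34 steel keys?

The worst case stops just short of every target: 18 copper, 16 nickel, 27 bronze, 33 steel, 14 brass — 18 + 16 + 27 + 33 + 14 = 108 keys.
One more key must push some type to its target, so 108 + 1 = 109.

109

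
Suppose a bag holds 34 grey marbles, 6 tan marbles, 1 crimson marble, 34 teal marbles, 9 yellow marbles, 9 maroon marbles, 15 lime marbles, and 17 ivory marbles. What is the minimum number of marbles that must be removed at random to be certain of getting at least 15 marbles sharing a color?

Treat the 8 colors as pigeonholes.
In the worst case we take at most 14 of each color, but all 6 tan, all 1 crimson, all 9 yellow, and all 9 maroon (fewer than 14), giving 14 + 6 + 1 + 14 + 9 + 9 + 14 + 14 = 81.
One more marble then forces some color to 15, so 81 + 1 = 82.

82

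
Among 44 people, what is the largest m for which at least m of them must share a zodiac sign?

There are 12 zodiac signs, which serve as the pigeonholes.
If each of the 12 zodiac signs held at most 3, the total would be at most 12 × 3 = 36 < 44, a contradiction.
So at least one holds ⌈44/12⌉ = 4.

4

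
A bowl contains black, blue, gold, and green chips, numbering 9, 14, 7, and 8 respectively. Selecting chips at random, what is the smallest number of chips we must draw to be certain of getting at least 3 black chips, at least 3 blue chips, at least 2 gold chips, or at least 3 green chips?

The worst case stops just short of every target: 2 black, 2 blue, 1 gold, 2 green — 2 + 2 + 1 + 2 = 7 chips.
One more chip must push some color to its target, so 7 + 1 = 8.

8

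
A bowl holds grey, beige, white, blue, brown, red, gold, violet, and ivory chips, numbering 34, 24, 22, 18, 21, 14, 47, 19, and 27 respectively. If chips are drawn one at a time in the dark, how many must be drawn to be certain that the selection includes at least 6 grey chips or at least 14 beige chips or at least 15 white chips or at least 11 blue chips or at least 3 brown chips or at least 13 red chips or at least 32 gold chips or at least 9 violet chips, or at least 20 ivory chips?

115

Each of the 9 colors has its own threshold; avoid all of them simultaneously.
The worst case stops just short of every target: 5 grey, 13 beige, 14 white, 10 blue, 2 brown, 12 red, 31 gold, 8 violet, 19 ivory — 5 + 13 + 14 + 10 + 2 + 12 + 31 + 8 + 19 = 114 chips.
One more chip must push some color to its target, so 114 + 1 = 115.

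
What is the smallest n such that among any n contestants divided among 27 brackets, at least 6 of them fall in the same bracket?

There are 27 brackets acting as pigeonholes.
With 27 × 5 = 135 contestants we could place exactly 5 in each, with no class reaching 6.
One more forces some class to hold 6, so 135 + 1 = 136.

136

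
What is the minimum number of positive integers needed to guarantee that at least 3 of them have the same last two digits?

There are 100 possible two-digit endings acting as pigeonholes.
With 100 × 2 = 200 positive integers we could place exactly 2 in each, with no class reaching 3.
One more forces some class to hold 3, so 200 + 1 = 201.

201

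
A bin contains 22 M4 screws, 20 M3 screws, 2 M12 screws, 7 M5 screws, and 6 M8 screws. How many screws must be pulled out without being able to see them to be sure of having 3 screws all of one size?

The worst case takes 2 screws of each size without reaching 3 of any: 5 × 2 = 10.
The next screw must bring some size to 3, so 10 + 1 = 11.

11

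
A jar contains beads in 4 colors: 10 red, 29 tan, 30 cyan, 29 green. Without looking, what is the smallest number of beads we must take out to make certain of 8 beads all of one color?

The worst case takes 7 beads of each color without reaching 8 of any: 4 × 7 = 28.
The next bead must bring some color to 8, so 28 + 1 = 29.

29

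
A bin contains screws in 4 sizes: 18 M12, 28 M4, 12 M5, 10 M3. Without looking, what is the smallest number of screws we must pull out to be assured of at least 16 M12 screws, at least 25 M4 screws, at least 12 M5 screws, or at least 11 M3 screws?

The worst case stops just short of every target: 15 M12, 24 M4, 11 M5, 10 M3 — 15 + 24 + 11 + 10 = 60 screws.
One more screw must push some size to its target, so 60 + 1 = 61.

61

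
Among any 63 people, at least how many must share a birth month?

There are 12 months of the year, which serve as the pigeonholes.
If each of the 12 months of the year held at most 5, the total would be at most 12 × 5 = 60 < 63, a contradiction.
So at least one holds ⌈63/12⌉ = 6.

6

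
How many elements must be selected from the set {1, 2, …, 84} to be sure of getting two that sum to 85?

Partition {1, …, 84} into 42 pairs: {1,84}, {2,83}, …, {42,43}.
Choosing 42 integers — say the integers 1 through 42 — takes one from each pair and avoids the property.
Choosing 43 forces two into the same pair by pigeonhole, and those sum to 85. So 43.

43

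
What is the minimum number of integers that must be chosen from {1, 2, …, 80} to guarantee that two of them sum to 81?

41

Partition {1, …, 80} into 40 pairs: {1,80}, {2,79}, …, {40,41}.
Choosing 40 integers — say the integers 1 through 40 — takes one from each pair and avoids the property.
Choosing 41 forces two into the same pair by pigeonhole, and those sum to 81. So 41.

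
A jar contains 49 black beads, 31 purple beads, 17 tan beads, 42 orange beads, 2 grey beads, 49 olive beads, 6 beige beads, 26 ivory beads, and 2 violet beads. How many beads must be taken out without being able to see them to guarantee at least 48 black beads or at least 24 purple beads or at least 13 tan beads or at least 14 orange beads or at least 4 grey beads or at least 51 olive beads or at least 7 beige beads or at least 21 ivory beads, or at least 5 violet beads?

175

The worst case stops just short of every target: 47 black, 23 purple, 12 tan, 13 orange, all 2 grey, all 49 olive, 6 beige, 20 ivory, all 2 violet — 47 + 23 + 12 + 13 + 2 + 49 + 6 + 20 + 2 = 174 beads.
One more bead must push some color to its target, so 174 + 1 = 175.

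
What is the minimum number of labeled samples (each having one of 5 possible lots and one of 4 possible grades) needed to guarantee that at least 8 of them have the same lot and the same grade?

There are 5 × 4 = 20 (lot, grade) combinations acting as pigeonholes.
With 20 × 7 = 140 labeled samples we could place exactly 7 in each, with no (lot, grade) pair reaching 8.
One more forces some (lot, grade) pair to hold 8, so 140 + 1 = 141.

141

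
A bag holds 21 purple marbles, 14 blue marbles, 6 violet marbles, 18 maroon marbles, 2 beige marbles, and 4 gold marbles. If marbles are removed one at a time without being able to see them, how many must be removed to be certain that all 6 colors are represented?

The hardest color to obtain is beige: we could draw every other marble first — 65 − 2 = 63 marbles — without a single beige one.
The next draw must be beige, so 63 + 1 = 64.

64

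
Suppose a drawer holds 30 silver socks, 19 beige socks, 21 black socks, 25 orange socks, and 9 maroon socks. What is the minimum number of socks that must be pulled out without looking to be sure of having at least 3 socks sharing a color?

The worst case takes 2 socks of each color without reaching 3 of any: 5 × 2 = 10.
The next sock must bring some color to 3, so 10 + 1 = 11.

11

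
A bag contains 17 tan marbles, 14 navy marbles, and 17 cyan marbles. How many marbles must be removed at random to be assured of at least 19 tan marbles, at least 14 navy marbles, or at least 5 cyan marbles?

The worst case stops just short of every target: all 17 tan, 13 navy, 4 cyan — 17 + 13 + 4 = 34 marbles.
One more marble must push some color to its target, so 34 + 1 = 35.

35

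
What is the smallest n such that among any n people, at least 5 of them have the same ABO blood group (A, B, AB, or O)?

There are 4 ABO blood groups acting as pigeonholes.
With 4 × 4 = 16 people we could place exactly 4 in each, with no class reaching 5.
One more forces some class to hold 5, so 16 + 1 = 17.

17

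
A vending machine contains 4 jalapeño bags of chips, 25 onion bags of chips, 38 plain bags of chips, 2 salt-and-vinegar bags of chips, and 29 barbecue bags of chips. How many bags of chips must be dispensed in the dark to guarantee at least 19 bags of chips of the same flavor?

In the worst case we take at most 18 of each flavor, but all 4 jalapeño and all 2 salt-and-vinegar (fewer than 18), giving 4 + 18 + 18 + 2 + 18 = 60.
One more bag of chips then forces some flavor to 19, so 60 + 1 = 61.

61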